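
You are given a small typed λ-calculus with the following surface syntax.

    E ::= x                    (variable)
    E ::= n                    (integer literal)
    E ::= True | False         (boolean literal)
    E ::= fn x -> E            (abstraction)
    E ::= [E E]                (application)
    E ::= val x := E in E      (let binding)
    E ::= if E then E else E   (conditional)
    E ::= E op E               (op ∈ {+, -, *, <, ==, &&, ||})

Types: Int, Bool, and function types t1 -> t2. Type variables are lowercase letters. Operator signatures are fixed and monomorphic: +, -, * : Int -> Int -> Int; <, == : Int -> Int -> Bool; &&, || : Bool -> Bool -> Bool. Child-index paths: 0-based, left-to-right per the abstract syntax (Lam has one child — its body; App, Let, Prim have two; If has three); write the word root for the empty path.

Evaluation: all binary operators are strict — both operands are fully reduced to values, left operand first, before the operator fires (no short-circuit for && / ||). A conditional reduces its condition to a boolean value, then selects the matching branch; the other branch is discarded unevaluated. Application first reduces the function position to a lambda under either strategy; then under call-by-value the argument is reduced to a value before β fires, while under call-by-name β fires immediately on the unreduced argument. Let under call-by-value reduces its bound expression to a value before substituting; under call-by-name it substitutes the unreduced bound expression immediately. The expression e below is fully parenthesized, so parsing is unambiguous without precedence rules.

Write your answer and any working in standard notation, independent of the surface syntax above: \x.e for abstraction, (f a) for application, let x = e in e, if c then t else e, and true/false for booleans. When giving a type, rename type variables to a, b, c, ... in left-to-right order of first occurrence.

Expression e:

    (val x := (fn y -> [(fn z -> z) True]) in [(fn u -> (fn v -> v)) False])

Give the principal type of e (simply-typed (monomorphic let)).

Answer: a -> a

Trace:
z : b
\z._ : b -> b
  unify b -> b ~ Bool -> c
  unify b ~ Bool
  unify Bool ~ c
_ _ : Bool
\y._ : a -> Bool
let x : a -> Bool
v : e
\v._ : e -> e
\u._ : d -> e -> e
  unify d -> e -> e ~ Bool -> f
  unify d ~ Bool
  unify e -> e ~ f
_ _ : e -> e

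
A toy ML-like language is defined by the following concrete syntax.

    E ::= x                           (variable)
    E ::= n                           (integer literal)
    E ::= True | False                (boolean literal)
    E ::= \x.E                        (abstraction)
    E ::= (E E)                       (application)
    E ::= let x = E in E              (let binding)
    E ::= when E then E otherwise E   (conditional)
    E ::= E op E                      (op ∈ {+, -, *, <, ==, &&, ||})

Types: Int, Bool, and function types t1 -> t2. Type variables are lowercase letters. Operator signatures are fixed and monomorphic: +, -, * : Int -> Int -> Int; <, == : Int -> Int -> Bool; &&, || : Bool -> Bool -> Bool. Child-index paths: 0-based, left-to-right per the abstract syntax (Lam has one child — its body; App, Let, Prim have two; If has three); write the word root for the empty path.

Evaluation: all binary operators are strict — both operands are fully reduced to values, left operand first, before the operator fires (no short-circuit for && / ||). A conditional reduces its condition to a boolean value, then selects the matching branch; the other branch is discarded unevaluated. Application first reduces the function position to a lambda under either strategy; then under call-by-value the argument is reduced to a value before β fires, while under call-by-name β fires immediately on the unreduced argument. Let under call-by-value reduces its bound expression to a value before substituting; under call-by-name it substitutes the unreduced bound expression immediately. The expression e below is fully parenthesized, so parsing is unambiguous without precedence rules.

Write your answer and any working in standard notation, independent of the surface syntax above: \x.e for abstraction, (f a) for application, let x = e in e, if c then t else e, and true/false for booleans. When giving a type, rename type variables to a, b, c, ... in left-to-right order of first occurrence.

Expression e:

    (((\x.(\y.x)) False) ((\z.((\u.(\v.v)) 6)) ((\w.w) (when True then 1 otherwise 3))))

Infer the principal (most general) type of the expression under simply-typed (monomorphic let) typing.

Answer: Bool

Working:
x : a
\y._ : b -> a
\x._ : a -> b -> a
  unify a -> b -> a ~ Bool -> c
  unify a ~ Bool
  unify b -> Bool ~ c
_ _ : b -> Bool
v : f
\v._ : f -> f
\u._ : e -> f -> f
  unify e -> f -> f ~ Int -> g
  unify e ~ Int
  unify f -> f ~ g
_ _ : f -> f
\z._ : d -> f -> f
w : h
\w._ : h -> h
  unify Bool ~ Bool
  unify Int ~ Int
  unify h -> h ~ Int -> i
  unify h ~ Int
  unify Int ~ i
_ _ : Int
  unify d -> f -> f ~ Int -> j
  unify d ~ Int
  unify f -> f ~ j
_ _ : f -> f
  unify b -> Bool ~ (f -> f) -> k
  unify b ~ f -> f
  unify Bool ~ k
_ _ : Bool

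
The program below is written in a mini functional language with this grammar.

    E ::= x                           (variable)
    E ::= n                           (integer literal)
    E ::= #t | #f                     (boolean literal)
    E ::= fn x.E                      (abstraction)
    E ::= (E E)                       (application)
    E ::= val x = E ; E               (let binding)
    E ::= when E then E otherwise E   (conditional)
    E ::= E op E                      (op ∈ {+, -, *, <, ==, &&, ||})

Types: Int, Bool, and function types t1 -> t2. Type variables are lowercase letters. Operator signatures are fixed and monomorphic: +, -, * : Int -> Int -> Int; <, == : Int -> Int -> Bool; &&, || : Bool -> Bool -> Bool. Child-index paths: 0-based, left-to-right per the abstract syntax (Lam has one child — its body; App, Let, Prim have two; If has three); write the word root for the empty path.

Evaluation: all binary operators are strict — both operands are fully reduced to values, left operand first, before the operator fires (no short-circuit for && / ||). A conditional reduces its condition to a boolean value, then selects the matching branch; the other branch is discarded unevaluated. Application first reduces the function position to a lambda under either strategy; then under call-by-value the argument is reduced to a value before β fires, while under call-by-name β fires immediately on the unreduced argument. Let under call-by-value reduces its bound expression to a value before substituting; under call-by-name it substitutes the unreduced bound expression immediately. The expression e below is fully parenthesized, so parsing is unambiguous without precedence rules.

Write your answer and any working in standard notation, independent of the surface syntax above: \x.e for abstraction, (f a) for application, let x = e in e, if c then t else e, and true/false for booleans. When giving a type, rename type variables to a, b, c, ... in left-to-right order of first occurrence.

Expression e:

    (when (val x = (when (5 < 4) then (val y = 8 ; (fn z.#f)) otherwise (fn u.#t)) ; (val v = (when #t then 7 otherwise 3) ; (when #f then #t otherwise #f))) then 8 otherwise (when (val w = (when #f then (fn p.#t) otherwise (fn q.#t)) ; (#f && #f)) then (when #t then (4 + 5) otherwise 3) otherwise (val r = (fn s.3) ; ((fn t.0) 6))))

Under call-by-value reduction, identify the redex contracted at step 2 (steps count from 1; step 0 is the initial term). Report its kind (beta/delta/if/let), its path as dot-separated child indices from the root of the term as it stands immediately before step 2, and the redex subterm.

Trace:
step 0: (if (let x = (if (5 < 4) then (let y = 8 in (\z.false)) else (\u.true)) in (let v = (if true then 7 else 3) in (if false then true else false))) then 8 else (if (let w = (if false then (\p.true) else (\q.true)) in (false && false)) then (if true then (4 + 5) else 3) else (let r = (\s.3) in ((\t.0) 6))))
step 1: [delta@0.0.0] (if (let x = (if false then (let y = 8 in (\z.false)) else (\u.true)) in (let v = (if true then 7 else 3) in (if false then true else false))) then 8 else (if (let w = (if false then (\p.true) else (\q.true)) in (false && false)) then (if true then (4 + 5) else 3) else (let r = (\s.3) in ((\t.0) 6))))
step 2: [if@0.0] (if (let x = (\u.true) in (let v = (if true then 7 else 3) in (if false then true else false))) then 8 else (if (let w = (if false then (\p.true) else (\q.true)) in (false && false)) then (if true then (4 + 5) else 3) else (let r = (\s.3) in ((\t.0) 6))))

Answer: if at 0.0 : (if false then (let y = 8 in (\z.false)) else (\u.true))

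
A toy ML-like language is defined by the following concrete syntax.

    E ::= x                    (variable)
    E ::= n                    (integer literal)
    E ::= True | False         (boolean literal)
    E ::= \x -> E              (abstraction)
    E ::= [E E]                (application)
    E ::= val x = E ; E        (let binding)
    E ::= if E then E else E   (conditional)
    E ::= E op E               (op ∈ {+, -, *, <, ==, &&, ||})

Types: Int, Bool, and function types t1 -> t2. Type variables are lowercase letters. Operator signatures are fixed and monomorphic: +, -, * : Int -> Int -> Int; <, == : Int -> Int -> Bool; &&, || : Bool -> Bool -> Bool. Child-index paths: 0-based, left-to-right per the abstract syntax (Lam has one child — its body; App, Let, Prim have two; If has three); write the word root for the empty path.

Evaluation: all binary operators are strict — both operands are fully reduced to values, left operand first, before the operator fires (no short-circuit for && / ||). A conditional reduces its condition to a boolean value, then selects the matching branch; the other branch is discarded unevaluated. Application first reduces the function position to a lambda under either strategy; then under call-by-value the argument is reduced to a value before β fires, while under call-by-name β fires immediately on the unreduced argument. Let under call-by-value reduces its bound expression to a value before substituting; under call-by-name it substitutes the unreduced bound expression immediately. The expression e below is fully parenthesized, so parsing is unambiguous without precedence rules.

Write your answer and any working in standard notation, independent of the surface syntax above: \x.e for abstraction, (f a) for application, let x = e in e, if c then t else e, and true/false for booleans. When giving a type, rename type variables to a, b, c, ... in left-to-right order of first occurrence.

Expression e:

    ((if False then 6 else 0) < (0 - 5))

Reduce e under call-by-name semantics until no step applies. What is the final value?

Answer: false

Trace:
step 0: ((if false then 6 else 0) < (0 - 5))
step 1: [if@0] (0 < (0 - 5))
step 2: [delta@1] (0 < -5)
step 3: [delta@root] false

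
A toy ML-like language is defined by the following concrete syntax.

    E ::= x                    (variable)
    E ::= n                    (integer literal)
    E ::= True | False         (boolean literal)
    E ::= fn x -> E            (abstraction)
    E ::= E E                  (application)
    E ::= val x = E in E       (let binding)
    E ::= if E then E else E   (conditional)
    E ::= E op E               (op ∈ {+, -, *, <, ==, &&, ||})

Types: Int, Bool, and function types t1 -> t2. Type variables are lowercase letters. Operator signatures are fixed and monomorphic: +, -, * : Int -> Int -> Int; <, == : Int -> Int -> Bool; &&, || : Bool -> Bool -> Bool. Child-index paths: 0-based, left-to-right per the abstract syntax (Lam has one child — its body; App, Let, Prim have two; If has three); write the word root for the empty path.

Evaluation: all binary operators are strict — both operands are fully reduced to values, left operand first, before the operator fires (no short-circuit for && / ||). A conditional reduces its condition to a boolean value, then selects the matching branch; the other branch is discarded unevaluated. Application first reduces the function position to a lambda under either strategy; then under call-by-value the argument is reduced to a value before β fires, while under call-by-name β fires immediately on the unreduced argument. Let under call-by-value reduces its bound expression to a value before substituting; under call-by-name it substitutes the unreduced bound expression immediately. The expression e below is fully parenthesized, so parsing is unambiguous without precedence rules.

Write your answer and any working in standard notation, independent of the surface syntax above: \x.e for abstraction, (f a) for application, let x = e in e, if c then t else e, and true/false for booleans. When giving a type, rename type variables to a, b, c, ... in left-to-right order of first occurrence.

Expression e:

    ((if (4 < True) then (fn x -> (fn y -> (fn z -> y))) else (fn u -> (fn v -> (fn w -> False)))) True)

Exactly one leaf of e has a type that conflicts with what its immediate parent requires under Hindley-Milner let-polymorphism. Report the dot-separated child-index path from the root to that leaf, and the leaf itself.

Derivation:
  unify Int ~ Int
  unify Bool ~ Int
  FAIL: mismatch Bool ~ Int

Answer: 0.0.1 : true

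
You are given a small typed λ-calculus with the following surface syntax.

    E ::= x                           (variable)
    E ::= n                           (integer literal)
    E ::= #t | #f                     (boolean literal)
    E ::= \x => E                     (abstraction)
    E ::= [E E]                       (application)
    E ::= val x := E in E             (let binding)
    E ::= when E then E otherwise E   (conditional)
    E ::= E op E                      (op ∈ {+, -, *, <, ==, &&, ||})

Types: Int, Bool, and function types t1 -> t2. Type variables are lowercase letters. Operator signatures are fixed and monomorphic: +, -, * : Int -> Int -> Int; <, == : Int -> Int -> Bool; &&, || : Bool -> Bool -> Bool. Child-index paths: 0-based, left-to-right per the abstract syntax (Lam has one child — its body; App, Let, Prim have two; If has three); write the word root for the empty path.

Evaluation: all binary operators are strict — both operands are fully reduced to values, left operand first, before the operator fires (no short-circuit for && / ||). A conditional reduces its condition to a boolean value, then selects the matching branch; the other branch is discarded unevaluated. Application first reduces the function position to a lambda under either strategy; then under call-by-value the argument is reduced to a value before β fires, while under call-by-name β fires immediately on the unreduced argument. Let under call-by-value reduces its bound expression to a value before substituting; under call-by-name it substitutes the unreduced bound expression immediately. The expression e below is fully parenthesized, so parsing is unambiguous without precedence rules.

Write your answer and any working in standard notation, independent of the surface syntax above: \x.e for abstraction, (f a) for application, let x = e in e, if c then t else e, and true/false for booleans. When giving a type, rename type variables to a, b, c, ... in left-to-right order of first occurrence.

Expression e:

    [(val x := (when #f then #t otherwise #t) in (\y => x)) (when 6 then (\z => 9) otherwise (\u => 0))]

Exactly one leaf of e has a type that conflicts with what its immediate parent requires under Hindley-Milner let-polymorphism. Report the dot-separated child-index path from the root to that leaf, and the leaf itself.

Answer: 1.0 : 6

Working:
  unify Bool ~ Bool
  unify Bool ~ Bool
let x : Bool
x : Bool
\y._ : a -> Bool
  unify Int ~ Bool
  FAIL: mismatch Int ~ Bool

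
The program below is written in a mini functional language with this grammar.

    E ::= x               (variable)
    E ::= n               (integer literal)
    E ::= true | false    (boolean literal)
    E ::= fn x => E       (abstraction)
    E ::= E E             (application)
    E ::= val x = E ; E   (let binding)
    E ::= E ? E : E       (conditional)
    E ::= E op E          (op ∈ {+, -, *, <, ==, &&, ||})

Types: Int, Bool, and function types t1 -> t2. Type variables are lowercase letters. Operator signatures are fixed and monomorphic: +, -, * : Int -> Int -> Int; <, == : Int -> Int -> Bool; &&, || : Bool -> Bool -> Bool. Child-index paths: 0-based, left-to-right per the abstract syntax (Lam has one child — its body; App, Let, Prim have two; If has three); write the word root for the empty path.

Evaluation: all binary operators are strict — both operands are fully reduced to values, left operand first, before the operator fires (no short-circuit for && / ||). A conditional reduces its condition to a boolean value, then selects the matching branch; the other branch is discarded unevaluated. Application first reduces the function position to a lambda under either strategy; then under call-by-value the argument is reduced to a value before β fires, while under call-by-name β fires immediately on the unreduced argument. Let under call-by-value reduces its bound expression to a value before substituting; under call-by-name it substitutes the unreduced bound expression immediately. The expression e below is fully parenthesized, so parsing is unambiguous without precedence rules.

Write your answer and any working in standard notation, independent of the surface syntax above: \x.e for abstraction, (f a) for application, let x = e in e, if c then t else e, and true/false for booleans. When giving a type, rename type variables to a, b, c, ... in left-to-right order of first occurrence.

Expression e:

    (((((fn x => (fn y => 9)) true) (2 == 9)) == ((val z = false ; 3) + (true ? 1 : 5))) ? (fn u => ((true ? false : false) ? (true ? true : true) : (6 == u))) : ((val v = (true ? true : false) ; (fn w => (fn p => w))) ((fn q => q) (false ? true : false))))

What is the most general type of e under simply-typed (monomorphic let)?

Answer: Int -> Bool

Working:
\y._ : b -> Int
\x._ : a -> b -> Int
  unify a -> b -> Int ~ Bool -> c
  unify a ~ Bool
  unify b -> Int ~ c
_ _ : b -> Int
  unify Int ~ Int
  unify Int ~ Int
  unify b -> Int ~ Bool -> d
  unify b ~ Bool
  unify Int ~ d
_ _ : Int
  unify Int ~ Int
let z : Bool
  unify Int ~ Int
  unify Bool ~ Bool
  unify Int ~ Int
  unify Int ~ Int
  unify Int ~ Int
  unify Bool ~ Bool
  unify Bool ~ Bool
  unify Bool ~ Bool
  unify Bool ~ Bool
  unify Bool ~ Bool
  unify Bool ~ Bool
  unify Int ~ Int
u : e
  unify e ~ Int
  unify Bool ~ Bool
\u._ : Int -> Bool
  unify Bool ~ Bool
  unify Bool ~ Bool
let v : Bool
w : f
\p._ : g -> f
\w._ : f -> g -> f
q : h
\q._ : h -> h
  unify Bool ~ Bool
  unify Bool ~ Bool
  unify h -> h ~ Bool -> i
  unify h ~ Bool
  unify Bool ~ i
_ _ : Bool
  unify f -> g -> f ~ Bool -> j
  unify f ~ Bool
  unify g -> Bool ~ j
_ _ : g -> Bool
  unify Int -> Bool ~ g -> Bool
  unify Int ~ g
  unify Bool ~ Bool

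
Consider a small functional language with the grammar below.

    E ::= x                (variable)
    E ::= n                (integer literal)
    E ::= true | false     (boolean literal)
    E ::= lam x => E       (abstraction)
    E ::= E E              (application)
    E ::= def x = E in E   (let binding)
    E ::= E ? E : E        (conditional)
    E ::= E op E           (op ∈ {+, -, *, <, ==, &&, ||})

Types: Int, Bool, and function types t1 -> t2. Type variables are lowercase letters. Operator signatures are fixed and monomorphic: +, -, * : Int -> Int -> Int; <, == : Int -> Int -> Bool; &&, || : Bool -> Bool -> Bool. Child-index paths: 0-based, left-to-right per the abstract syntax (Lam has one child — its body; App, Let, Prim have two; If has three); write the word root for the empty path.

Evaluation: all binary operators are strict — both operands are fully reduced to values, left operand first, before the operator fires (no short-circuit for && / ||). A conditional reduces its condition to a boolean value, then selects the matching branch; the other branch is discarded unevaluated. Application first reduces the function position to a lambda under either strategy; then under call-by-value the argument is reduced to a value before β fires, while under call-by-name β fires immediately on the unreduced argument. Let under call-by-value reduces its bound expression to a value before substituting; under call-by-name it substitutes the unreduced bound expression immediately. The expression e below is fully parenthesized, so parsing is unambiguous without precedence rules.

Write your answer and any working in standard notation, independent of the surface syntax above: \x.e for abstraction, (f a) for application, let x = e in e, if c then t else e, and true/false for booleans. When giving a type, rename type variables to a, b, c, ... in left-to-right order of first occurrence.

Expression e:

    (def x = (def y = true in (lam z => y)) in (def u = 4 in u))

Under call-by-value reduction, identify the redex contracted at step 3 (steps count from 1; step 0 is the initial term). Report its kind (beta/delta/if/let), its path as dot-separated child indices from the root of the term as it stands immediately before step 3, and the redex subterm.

Derivation:
step 0: (let x = (let y = true in (\z.y)) in (let u = 4 in u))
step 1: [let@0] (let x = (\z.true) in (let u = 4 in u))
step 2: [let@root] (let u = 4 in u)
step 3: [let@root] 4

Answer: let at root : (let u = 4 in u)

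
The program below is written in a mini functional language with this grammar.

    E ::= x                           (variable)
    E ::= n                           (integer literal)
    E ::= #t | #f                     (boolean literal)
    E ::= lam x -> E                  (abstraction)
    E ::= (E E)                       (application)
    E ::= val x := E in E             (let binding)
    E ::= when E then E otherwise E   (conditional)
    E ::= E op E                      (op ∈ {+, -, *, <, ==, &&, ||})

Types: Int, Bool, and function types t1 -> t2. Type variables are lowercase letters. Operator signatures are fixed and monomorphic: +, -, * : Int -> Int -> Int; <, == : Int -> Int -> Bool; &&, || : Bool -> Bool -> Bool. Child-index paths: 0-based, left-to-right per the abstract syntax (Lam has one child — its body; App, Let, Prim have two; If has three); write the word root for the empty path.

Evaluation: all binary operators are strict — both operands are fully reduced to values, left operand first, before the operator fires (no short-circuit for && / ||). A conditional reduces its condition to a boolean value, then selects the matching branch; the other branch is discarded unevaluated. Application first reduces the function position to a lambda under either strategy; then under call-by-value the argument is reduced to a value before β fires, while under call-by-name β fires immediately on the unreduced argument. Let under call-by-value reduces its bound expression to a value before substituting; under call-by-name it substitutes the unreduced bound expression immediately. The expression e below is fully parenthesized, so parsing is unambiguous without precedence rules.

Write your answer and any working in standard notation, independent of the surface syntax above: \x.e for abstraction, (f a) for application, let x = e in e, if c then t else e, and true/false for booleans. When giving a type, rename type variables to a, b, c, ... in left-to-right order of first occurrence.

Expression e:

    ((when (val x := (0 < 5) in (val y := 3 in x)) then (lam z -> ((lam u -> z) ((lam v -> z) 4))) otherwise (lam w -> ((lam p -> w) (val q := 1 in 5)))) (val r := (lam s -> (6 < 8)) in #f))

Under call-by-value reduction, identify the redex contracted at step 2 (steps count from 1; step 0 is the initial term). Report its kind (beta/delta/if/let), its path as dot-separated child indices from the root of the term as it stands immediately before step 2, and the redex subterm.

Derivation:
step 0: ((if (let x = (0 < 5) in (let y = 3 in x)) then (\z.((\u.z) ((\v.z) 4))) else (\w.((\p.w) (let q = 1 in 5)))) (let r = (\s.(6 < 8)) in false))
step 1: [delta@0.0.0] ((if (let x = true in (let y = 3 in x)) then (\z.((\u.z) ((\v.z) 4))) else (\w.((\p.w) (let q = 1 in 5)))) (let r = (\s.(6 < 8)) in false))
step 2: [let@0.0] ((if (let y = 3 in true) then (\z.((\u.z) ((\v.z) 4))) else (\w.((\p.w) (let q = 1 in 5)))) (let r = (\s.(6 < 8)) in false))

Answer: let at 0.0 : (let x = true in (let y = 3 in x))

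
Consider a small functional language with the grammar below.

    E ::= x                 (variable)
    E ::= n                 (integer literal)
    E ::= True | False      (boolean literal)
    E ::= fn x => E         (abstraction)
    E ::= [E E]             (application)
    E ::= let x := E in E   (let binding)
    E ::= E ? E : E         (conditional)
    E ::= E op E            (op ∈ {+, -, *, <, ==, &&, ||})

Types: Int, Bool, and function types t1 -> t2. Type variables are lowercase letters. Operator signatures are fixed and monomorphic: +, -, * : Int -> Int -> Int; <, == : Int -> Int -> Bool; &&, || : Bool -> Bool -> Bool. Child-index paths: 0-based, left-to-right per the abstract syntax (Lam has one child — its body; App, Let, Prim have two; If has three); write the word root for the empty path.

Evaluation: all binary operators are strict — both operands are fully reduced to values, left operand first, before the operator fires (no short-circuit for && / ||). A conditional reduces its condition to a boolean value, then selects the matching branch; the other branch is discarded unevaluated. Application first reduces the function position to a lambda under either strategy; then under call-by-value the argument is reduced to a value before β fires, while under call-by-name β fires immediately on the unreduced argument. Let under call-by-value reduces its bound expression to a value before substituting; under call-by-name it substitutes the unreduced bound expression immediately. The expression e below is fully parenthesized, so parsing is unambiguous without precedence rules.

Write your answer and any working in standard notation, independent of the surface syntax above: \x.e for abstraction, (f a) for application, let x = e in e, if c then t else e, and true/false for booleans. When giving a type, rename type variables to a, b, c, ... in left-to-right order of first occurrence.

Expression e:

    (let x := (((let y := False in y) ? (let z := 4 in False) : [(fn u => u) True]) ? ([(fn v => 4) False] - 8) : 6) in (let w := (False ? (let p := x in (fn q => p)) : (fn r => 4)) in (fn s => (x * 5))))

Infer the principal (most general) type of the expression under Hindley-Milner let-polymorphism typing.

Answer: a -> Int

Derivation:
let y : Bool
y : Bool
  unify Bool ~ Bool
let z : Int
u : a
\u._ : a -> a
  unify a -> a ~ Bool -> b
  unify a ~ Bool
  unify Bool ~ b
_ _ : Bool
  unify Bool ~ Bool
  unify Bool ~ Bool
\v._ : c -> Int
  unify c -> Int ~ Bool -> d
  unify c ~ Bool
  unify Int ~ d
_ _ : Int
  unify Int ~ Int
  unify Int ~ Int
  unify Int ~ Int
let x : Int
  unify Bool ~ Bool
x : Int
let p : Int
p : Int
\q._ : e -> Int
\r._ : f -> Int
  unify e -> Int ~ f -> Int
  unify e ~ f
  unify Int ~ Int
let w : forall. f -> Int
x : Int
  unify Int ~ Int
  unify Int ~ Int
\s._ : g -> Int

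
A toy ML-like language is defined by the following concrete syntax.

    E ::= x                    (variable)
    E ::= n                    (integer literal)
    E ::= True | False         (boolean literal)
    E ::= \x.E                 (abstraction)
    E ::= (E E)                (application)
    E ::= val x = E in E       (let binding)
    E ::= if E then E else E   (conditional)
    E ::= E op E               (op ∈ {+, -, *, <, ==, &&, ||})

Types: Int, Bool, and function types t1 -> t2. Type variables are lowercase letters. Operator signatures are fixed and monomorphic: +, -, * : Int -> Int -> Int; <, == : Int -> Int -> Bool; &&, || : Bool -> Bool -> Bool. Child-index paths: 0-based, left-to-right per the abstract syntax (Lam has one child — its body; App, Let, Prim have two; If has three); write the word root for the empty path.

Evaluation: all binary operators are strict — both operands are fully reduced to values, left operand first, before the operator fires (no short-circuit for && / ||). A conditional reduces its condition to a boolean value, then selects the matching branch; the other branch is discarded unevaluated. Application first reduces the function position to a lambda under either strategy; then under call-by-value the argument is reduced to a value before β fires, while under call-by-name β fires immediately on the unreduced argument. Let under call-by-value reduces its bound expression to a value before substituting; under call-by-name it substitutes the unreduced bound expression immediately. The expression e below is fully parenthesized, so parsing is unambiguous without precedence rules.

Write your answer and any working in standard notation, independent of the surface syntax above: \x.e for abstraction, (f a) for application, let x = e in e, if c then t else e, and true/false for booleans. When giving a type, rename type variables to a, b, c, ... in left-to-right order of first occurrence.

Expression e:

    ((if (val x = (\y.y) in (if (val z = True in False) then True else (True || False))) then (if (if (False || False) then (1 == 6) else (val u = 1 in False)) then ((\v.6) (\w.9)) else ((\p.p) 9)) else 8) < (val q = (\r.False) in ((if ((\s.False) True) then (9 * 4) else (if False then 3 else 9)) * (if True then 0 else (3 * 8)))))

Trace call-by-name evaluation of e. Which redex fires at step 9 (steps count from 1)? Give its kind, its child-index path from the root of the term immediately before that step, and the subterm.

Derivation:
step 0: ((if (let x = (\y.y) in (if (let z = true in false) then true else (true || false))) then (if (if (false || false) then (1 == 6) else (let u = 1 in false)) then ((\v.6) (\w.9)) else ((\p.p) 9)) else 8) < (let q = (\r.false) in ((if ((\s.false) true) then (9 * 4) else (if false then 3 else 9)) * (if true then 0 else (3 * 8)))))
step 1: [let@0.0] ((if (if (let z = true in false) then true else (true || false)) then (if (if (false || false) then (1 == 6) else (let u = 1 in false)) then ((\v.6) (\w.9)) else ((\p.p) 9)) else 8) < (let q = (\r.false) in ((if ((\s.false) true) then (9 * 4) else (if false then 3 else 9)) * (if true then 0 else (3 * 8)))))
step 2: [let@0.0.0] ((if (if false then true else (true || false)) then (if (if (false || false) then (1 == 6) else (let u = 1 in false)) then ((\v.6) (\w.9)) else ((\p.p) 9)) else 8) < (let q = (\r.false) in ((if ((\s.false) true) then (9 * 4) else (if false then 3 else 9)) * (if true then 0 else (3 * 8)))))
step 3: [if@0.0] ((if (true || false) then (if (if (false || false) then (1 == 6) else (let u = 1 in false)) then ((\v.6) (\w.9)) else ((\p.p) 9)) else 8) < (let q = (\r.false) in ((if ((\s.false) true) then (9 * 4) else (if false then 3 else 9)) * (if true then 0 else (3 * 8)))))
step 4: [delta@0.0] ((if true then (if (if (false || false) then (1 == 6) else (let u = 1 in false)) then ((\v.6) (\w.9)) else ((\p.p) 9)) else 8) < (let q = (\r.false) in ((if ((\s.false) true) then (9 * 4) else (if false then 3 else 9)) * (if true then 0 else (3 * 8)))))
step 5: [if@0] ((if (if (false || false) then (1 == 6) else (let u = 1 in false)) then ((\v.6) (\w.9)) else ((\p.p) 9)) < (let q = (\r.false) in ((if ((\s.false) true) then (9 * 4) else (if false then 3 else 9)) * (if true then 0 else (3 * 8)))))
step 6: [delta@0.0.0] ((if (if false then (1 == 6) else (let u = 1 in false)) then ((\v.6) (\w.9)) else ((\p.p) 9)) < (let q = (\r.false) in ((if ((\s.false) true) then (9 * 4) else (if false then 3 else 9)) * (if true then 0 else (3 * 8)))))
step 7: [if@0.0] ((if (let u = 1 in false) then ((\v.6) (\w.9)) else ((\p.p) 9)) < (let q = (\r.false) in ((if ((\s.false) true) then (9 * 4) else (if false then 3 else 9)) * (if true then 0 else (3 * 8)))))
step 8: [let@0.0] ((if false then ((\v.6) (\w.9)) else ((\p.p) 9)) < (let q = (\r.false) in ((if ((\s.false) true) then (9 * 4) else (if false then 3 else 9)) * (if true then 0 else (3 * 8)))))
step 9: [if@0] (((\p.p) 9) < (let q = (\r.false) in ((if ((\s.false) true) then (9 * 4) else (if false then 3 else 9)) * (if true then 0 else (3 * 8)))))

Answer: if at 0 : (if false then ((\v.6) (\w.9)) else ((\p.p) 9))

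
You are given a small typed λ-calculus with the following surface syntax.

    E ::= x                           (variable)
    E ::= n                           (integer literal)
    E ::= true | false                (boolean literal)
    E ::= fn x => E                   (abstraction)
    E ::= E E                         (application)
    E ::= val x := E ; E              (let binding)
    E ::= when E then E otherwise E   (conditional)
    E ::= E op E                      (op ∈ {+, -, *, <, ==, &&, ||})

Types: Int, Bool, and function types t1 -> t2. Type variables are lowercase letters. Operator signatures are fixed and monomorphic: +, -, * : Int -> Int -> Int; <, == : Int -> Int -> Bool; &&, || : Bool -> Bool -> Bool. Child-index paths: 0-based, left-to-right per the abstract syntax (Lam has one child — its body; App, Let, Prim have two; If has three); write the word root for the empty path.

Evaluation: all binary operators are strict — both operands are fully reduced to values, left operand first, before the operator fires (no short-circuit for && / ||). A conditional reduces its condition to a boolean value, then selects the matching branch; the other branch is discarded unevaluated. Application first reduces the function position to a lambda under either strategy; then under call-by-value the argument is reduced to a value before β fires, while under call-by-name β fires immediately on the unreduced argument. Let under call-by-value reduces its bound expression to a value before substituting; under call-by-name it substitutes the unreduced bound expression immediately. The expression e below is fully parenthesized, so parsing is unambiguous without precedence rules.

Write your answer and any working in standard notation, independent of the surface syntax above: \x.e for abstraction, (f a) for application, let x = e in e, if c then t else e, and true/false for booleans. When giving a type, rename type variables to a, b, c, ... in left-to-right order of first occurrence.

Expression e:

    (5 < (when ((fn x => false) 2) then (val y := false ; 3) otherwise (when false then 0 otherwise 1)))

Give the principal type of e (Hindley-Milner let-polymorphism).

Answer: Bool

Trace:
  unify Int ~ Int
\x._ : a -> Bool
  unify a -> Bool ~ Int -> b
  unify a ~ Int
  unify Bool ~ b
_ _ : Bool
  unify Bool ~ Bool
let y : Bool
  unify Bool ~ Bool
  unify Int ~ Int
  unify Int ~ Int
  unify Int ~ Int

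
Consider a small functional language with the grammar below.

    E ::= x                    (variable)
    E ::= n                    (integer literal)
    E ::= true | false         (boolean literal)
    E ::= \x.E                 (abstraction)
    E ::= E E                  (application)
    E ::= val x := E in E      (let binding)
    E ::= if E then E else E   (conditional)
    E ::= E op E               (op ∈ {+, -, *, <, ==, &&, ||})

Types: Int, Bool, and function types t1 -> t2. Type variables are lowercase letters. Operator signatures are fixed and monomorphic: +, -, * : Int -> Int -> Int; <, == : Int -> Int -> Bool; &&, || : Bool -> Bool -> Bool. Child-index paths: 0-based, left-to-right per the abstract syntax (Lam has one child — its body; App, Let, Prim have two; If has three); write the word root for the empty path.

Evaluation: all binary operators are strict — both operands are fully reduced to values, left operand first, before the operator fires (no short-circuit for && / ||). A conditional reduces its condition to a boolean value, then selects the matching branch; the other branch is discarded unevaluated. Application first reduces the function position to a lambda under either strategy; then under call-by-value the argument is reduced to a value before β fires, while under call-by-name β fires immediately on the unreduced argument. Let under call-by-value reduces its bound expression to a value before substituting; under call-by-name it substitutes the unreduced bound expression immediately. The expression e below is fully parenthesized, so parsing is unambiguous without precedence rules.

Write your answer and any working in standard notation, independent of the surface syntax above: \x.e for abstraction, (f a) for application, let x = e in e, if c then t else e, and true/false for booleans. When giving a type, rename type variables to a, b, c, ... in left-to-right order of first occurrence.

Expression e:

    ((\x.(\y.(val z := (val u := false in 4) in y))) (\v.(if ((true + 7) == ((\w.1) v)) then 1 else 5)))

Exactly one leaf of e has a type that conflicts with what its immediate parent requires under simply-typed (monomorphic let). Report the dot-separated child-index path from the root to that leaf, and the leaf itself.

Derivation:
let u : Bool
let z : Int
y : b
\y._ : b -> b
\x._ : a -> b -> b
  unify Bool ~ Int
  FAIL: mismatch Bool ~ Int

Answer: 1.0.0.0.0 : true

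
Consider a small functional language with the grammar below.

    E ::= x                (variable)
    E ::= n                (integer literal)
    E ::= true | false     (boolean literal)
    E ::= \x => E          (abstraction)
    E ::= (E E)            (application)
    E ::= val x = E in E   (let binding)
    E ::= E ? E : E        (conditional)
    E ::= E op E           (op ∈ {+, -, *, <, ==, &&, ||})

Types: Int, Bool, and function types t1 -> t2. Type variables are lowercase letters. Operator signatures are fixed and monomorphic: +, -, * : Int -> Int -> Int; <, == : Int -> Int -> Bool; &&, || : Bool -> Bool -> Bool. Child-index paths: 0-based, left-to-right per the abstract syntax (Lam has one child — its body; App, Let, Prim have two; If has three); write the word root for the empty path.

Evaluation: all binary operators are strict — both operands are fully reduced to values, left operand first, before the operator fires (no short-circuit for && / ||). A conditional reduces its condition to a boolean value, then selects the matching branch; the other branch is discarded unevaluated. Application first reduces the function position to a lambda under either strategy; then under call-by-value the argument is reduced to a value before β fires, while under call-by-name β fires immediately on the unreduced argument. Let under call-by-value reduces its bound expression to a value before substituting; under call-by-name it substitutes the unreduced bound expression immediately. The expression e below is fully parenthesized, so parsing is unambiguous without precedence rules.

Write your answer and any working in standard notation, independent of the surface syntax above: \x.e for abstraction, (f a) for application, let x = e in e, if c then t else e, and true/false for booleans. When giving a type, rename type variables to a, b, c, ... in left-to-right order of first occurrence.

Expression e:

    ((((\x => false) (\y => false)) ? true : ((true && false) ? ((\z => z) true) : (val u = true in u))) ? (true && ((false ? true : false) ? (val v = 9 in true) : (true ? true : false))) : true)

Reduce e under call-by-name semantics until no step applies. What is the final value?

Answer: true

Trace:
step 0: (if (if ((\x.false) (\y.false)) then true else (if (true && false) then ((\z.z) true) else (let u = true in u))) then (true && (if (if false then true else false) then (let v = 9 in true) else (if true then true else false))) else true)
step 1: [beta@0.0] (if (if false then true else (if (true && false) then ((\z.z) true) else (let u = true in u))) then (true && (if (if false then true else false) then (let v = 9 in true) else (if true then true else false))) else true)
step 2: [if@0] (if (if (true && false) then ((\z.z) true) else (let u = true in u)) then (true && (if (if false then true else false) then (let v = 9 in true) else (if true then true else false))) else true)
step 3: [delta@0.0] (if (if false then ((\z.z) true) else (let u = true in u)) then (true && (if (if false then true else false) then (let v = 9 in true) else (if true then true else false))) else true)
step 4: [if@0] (if (let u = true in u) then (true && (if (if false then true else false) then (let v = 9 in true) else (if true then true else false))) else true)
step 5: [let@0] (if true then (true && (if (if false then true else false) then (let v = 9 in true) else (if true then true else false))) else true)
step 6: [if@root] (true && (if (if false then true else false) then (let v = 9 in true) else (if true then true else false)))
step 7: [if@1.0] (true && (if false then (let v = 9 in true) else (if true then true else false)))
step 8: [if@1] (true && (if true then true else false))
step 9: [if@1] (true && true)
step 10: [delta@root] true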